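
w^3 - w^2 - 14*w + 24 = (w - 3)*(w - 2)*(w + 4)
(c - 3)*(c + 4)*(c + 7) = c^3 + 8*c^2 - 5*c - 84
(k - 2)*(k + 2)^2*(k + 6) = k^4 + 8*k^3 + 8*k^2 - 32*k - 48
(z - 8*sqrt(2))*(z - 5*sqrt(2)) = z^2 - 13*sqrt(2)*z + 80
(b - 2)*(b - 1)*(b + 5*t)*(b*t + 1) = b^4*t + 5*b^3*t^2 - 3*b^3*t + b^3 - 15*b^2*t^2 + 7*b^2*t - 3*b^2 + 10*b*t^2 - 15*b*t + 2*b + 10*t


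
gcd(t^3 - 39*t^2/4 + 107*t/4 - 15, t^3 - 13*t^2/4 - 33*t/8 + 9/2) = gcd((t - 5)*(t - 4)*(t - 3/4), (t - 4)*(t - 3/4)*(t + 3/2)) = t^2 - 19*t/4 + 3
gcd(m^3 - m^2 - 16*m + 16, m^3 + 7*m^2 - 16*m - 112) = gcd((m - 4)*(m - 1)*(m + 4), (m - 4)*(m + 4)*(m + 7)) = m^2 - 16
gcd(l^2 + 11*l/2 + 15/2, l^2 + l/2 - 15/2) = l + 3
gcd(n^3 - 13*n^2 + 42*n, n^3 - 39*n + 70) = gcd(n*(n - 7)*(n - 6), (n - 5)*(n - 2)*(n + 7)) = 1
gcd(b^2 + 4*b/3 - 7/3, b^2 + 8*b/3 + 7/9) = b + 7/3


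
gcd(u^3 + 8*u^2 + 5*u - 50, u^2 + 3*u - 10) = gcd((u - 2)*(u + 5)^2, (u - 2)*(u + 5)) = u^2 + 3*u - 10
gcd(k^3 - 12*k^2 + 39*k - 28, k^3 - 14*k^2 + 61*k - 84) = k^2 - 11*k + 28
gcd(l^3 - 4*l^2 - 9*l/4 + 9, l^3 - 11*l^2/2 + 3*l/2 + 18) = l^2 - 5*l/2 - 6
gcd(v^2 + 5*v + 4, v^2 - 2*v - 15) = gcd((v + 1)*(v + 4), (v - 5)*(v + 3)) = 1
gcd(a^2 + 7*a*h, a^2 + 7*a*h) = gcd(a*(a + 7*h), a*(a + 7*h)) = a^2 + 7*a*h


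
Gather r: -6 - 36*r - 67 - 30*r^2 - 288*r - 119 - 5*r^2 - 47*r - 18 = -35*r^2 - 371*r - 210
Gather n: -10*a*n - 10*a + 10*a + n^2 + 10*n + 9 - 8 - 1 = n^2 + n*(10 - 10*a)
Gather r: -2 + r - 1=r - 3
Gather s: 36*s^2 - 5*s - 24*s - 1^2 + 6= 36*s^2 - 29*s + 5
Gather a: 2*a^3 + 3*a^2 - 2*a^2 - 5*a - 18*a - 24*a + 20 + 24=2*a^3 + a^2 - 47*a + 44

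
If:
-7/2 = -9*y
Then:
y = 7/18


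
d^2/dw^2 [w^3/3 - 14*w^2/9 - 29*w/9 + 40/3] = 2*w - 28/9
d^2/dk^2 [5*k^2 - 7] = 10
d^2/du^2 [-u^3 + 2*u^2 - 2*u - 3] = 4 - 6*u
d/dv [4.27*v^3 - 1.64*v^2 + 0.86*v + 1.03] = 12.81*v^2 - 3.28*v + 0.86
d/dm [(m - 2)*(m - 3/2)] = 2*m - 7/2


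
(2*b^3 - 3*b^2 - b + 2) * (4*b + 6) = 8*b^4 - 22*b^2 + 2*b + 12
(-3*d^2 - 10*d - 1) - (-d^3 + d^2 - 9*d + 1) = d^3 - 4*d^2 - d - 2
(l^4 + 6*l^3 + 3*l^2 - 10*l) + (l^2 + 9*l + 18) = l^4 + 6*l^3 + 4*l^2 - l + 18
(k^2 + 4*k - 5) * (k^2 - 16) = k^4 + 4*k^3 - 21*k^2 - 64*k + 80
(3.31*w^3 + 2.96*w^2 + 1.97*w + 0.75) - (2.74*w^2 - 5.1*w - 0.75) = 3.31*w^3 + 0.22*w^2 + 7.07*w + 1.5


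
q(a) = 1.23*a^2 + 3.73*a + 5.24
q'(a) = 2.46*a + 3.73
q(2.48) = 22.06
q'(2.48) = 9.83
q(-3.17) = 5.78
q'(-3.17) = -4.07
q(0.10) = 5.63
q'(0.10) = 3.98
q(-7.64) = 48.54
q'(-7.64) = -15.06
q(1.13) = 11.03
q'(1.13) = 6.51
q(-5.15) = 18.65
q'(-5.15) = -8.94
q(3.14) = 29.08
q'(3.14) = 11.45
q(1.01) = 10.26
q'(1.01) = 6.21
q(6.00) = 71.90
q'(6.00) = 18.49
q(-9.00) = 71.30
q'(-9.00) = -18.41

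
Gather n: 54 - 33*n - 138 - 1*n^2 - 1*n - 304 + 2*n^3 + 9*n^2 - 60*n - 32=2*n^3 + 8*n^2 - 94*n - 420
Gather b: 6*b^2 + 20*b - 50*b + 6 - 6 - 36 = 6*b^2 - 30*b - 36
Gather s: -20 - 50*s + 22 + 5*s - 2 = -45*s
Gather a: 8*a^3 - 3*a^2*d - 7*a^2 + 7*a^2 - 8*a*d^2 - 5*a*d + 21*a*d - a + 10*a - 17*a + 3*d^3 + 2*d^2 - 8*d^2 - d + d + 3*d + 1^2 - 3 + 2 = 8*a^3 - 3*a^2*d + a*(-8*d^2 + 16*d - 8) + 3*d^3 - 6*d^2 + 3*d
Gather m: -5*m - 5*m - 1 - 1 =-10*m - 2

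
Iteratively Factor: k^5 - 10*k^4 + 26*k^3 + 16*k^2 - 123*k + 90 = (k - 5)*(k^4 - 5*k^3 + k^2 + 21*k - 18) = (k - 5)*(k - 1)*(k^3 - 4*k^2 - 3*k + 18) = (k - 5)*(k - 3)*(k - 1)*(k^2 - k - 6) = (k - 5)*(k - 3)^2*(k - 1)*(k + 2)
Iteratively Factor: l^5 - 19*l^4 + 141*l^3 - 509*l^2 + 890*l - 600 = (l - 2)*(l^4 - 17*l^3 + 107*l^2 - 295*l + 300) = (l - 3)*(l - 2)*(l^3 - 14*l^2 + 65*l - 100) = (l - 5)*(l - 3)*(l - 2)*(l^2 - 9*l + 20) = (l - 5)^2*(l - 3)*(l - 2)*(l - 4)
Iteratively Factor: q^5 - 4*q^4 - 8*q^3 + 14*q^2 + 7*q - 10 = (q - 1)*(q^4 - 3*q^3 - 11*q^2 + 3*q + 10) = (q - 1)^2*(q^3 - 2*q^2 - 13*q - 10) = (q - 1)^2*(q + 2)*(q^2 - 4*q - 5) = (q - 5)*(q - 1)^2*(q + 2)*(q + 1)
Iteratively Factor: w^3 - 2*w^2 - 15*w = (w + 3)*(w^2 - 5*w) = (w - 5)*(w + 3)*(w)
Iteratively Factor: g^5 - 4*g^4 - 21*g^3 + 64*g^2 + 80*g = (g - 5)*(g^4 + g^3 - 16*g^2 - 16*g) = (g - 5)*(g - 4)*(g^3 + 5*g^2 + 4*g) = g*(g - 5)*(g - 4)*(g^2 + 5*g + 4) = g*(g - 5)*(g - 4)*(g + 4)*(g + 1)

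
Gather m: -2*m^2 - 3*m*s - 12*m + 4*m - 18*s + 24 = -2*m^2 + m*(-3*s - 8) - 18*s + 24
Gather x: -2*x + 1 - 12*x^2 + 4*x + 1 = -12*x^2 + 2*x + 2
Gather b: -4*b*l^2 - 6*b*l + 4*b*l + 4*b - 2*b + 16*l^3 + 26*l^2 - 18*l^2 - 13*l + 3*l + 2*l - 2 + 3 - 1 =b*(-4*l^2 - 2*l + 2) + 16*l^3 + 8*l^2 - 8*l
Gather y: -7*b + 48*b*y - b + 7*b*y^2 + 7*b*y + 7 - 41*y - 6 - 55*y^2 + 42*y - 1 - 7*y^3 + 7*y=-8*b - 7*y^3 + y^2*(7*b - 55) + y*(55*b + 8)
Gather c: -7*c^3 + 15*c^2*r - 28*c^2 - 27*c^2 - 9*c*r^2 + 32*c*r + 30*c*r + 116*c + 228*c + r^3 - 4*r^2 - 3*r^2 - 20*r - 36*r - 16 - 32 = -7*c^3 + c^2*(15*r - 55) + c*(-9*r^2 + 62*r + 344) + r^3 - 7*r^2 - 56*r - 48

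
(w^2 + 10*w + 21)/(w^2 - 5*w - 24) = (w + 7)/(w - 8)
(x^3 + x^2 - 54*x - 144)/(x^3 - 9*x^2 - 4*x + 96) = (x + 6)/(x - 4)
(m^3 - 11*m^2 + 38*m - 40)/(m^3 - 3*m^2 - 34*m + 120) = (m - 2)/(m + 6)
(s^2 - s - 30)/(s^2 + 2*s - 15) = (s - 6)/(s - 3)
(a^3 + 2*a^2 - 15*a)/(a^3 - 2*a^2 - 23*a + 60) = a/(a - 4)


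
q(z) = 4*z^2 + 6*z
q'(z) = 8*z + 6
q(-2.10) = 5.04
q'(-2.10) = -10.80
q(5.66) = 162.10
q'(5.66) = 51.28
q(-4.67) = 59.22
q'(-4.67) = -31.36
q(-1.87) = 2.77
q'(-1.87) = -8.96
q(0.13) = 0.85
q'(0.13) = 7.04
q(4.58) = 111.39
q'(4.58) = 42.64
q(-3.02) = 18.36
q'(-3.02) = -18.16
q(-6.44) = 127.25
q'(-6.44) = -45.52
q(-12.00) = 504.00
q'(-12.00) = -90.00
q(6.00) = 180.00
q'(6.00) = 54.00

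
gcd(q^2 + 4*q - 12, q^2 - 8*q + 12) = q - 2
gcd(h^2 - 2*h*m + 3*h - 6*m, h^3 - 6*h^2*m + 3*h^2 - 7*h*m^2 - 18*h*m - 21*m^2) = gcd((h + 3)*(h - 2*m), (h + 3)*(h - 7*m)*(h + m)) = h + 3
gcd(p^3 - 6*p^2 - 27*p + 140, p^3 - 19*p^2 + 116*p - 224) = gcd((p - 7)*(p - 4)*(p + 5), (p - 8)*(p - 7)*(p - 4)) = p^2 - 11*p + 28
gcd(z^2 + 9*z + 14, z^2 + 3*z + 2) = z + 2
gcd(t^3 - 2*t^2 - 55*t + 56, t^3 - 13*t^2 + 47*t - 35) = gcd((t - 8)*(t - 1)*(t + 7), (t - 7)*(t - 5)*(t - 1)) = t - 1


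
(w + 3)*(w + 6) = w^2 + 9*w + 18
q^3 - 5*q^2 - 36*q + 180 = (q - 6)*(q - 5)*(q + 6)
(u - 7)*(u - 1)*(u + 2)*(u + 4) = u^4 - 2*u^3 - 33*u^2 - 22*u + 56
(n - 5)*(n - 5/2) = n^2 - 15*n/2 + 25/2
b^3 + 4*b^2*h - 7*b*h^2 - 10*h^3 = (b - 2*h)*(b + h)*(b + 5*h)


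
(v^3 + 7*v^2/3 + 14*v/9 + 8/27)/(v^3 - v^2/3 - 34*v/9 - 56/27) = (3*v + 1)/(3*v - 7)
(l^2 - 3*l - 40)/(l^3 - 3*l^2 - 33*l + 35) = (l - 8)/(l^2 - 8*l + 7)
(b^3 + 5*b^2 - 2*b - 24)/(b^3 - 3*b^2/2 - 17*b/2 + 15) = 2*(b + 4)/(2*b - 5)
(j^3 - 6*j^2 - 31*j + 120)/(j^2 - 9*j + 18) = (j^2 - 3*j - 40)/(j - 6)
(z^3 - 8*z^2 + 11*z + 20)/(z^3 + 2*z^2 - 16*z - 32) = (z^2 - 4*z - 5)/(z^2 + 6*z + 8)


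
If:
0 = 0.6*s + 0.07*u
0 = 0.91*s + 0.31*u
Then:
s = 0.00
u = 0.00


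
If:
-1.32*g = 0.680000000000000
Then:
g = -0.52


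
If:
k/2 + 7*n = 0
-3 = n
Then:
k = 42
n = -3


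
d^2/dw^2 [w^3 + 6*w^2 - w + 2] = 6*w + 12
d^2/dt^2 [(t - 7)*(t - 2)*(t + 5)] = 6*t - 8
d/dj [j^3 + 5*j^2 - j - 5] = 3*j^2 + 10*j - 1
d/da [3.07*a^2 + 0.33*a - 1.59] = 6.14*a + 0.33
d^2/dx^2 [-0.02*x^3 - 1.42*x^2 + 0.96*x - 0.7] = -0.12*x - 2.84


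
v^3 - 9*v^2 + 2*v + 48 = (v - 8)*(v - 3)*(v + 2)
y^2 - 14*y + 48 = (y - 8)*(y - 6)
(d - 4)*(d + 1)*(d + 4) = d^3 + d^2 - 16*d - 16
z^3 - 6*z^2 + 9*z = z*(z - 3)^2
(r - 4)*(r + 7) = r^2 + 3*r - 28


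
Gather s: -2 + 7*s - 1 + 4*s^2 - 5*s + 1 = 4*s^2 + 2*s - 2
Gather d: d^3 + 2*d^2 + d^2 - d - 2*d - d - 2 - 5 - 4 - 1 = d^3 + 3*d^2 - 4*d - 12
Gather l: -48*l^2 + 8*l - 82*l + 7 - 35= -48*l^2 - 74*l - 28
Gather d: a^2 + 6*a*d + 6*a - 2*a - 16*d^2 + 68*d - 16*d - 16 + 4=a^2 + 4*a - 16*d^2 + d*(6*a + 52) - 12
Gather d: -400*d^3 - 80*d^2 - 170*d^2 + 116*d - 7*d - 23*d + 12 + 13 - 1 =-400*d^3 - 250*d^2 + 86*d + 24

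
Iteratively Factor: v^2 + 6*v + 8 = (v + 4)*(v + 2)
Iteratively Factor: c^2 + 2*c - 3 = (c - 1)*(c + 3)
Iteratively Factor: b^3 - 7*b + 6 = (b + 3)*(b^2 - 3*b + 2) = (b - 1)*(b + 3)*(b - 2)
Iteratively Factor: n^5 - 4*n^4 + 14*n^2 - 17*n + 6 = (n + 2)*(n^4 - 6*n^3 + 12*n^2 - 10*n + 3) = (n - 1)*(n + 2)*(n^3 - 5*n^2 + 7*n - 3) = (n - 3)*(n - 1)*(n + 2)*(n^2 - 2*n + 1) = (n - 3)*(n - 1)^2*(n + 2)*(n - 1)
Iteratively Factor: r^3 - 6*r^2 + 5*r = (r - 1)*(r^2 - 5*r) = r*(r - 1)*(r - 5)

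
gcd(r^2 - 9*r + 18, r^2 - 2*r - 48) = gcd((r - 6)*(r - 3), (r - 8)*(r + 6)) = 1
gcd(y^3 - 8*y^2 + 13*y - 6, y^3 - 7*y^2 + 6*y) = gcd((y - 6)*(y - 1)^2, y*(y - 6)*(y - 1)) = y^2 - 7*y + 6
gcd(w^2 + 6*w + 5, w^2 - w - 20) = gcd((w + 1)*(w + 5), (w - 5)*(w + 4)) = 1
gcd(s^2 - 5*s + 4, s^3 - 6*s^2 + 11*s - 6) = s - 1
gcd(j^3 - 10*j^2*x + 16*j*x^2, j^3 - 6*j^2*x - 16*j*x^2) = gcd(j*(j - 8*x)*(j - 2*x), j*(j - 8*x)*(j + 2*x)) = -j^2 + 8*j*x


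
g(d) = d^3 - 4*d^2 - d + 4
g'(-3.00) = 50.00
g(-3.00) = -56.00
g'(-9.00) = 314.00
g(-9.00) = -1040.00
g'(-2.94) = 48.45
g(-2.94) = -53.05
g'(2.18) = -4.18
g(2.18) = -6.83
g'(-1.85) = 24.07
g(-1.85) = -14.17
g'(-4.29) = 88.53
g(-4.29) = -144.28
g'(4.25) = 19.19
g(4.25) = 4.27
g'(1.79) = -5.71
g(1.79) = -4.87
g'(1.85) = -5.53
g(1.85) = -5.21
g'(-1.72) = 21.64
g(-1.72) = -11.20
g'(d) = 3*d^2 - 8*d - 1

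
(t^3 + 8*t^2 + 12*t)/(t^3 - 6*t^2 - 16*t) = (t + 6)/(t - 8)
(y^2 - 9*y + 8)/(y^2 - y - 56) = (y - 1)/(y + 7)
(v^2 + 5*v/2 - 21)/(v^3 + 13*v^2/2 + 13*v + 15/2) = (2*v^2 + 5*v - 42)/(2*v^3 + 13*v^2 + 26*v + 15)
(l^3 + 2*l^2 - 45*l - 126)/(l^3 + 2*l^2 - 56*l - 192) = (l^2 - 4*l - 21)/(l^2 - 4*l - 32)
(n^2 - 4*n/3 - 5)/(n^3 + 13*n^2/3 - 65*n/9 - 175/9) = 3*(n - 3)/(3*n^2 + 8*n - 35)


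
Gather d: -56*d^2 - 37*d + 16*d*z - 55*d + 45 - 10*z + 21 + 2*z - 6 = -56*d^2 + d*(16*z - 92) - 8*z + 60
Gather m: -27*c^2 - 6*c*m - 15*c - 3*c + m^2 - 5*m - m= -27*c^2 - 18*c + m^2 + m*(-6*c - 6)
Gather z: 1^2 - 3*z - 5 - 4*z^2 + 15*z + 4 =-4*z^2 + 12*z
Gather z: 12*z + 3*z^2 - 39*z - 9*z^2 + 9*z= -6*z^2 - 18*z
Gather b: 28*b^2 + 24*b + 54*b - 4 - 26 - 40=28*b^2 + 78*b - 70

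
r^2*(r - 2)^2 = r^4 - 4*r^3 + 4*r^2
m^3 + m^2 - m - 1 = (m - 1)*(m + 1)^2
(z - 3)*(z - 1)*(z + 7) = z^3 + 3*z^2 - 25*z + 21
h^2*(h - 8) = h^3 - 8*h^2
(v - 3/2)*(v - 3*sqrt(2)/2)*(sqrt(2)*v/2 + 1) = sqrt(2)*v^3/2 - 3*sqrt(2)*v^2/4 - v^2/2 - 3*sqrt(2)*v/2 + 3*v/4 + 9*sqrt(2)/4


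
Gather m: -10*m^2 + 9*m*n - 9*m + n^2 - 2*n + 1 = -10*m^2 + m*(9*n - 9) + n^2 - 2*n + 1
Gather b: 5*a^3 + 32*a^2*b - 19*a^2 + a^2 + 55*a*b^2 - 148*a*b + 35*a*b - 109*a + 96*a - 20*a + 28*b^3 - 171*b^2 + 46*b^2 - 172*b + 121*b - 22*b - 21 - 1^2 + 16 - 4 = 5*a^3 - 18*a^2 - 33*a + 28*b^3 + b^2*(55*a - 125) + b*(32*a^2 - 113*a - 73) - 10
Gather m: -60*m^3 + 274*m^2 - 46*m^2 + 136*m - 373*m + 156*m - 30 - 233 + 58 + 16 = -60*m^3 + 228*m^2 - 81*m - 189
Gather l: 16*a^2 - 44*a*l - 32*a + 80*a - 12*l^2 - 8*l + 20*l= 16*a^2 + 48*a - 12*l^2 + l*(12 - 44*a)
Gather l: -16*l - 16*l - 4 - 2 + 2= -32*l - 4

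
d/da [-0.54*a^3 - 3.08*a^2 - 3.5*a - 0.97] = -1.62*a^2 - 6.16*a - 3.5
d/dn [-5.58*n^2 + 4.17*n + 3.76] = 4.17 - 11.16*n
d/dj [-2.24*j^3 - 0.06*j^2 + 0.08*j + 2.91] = -6.72*j^2 - 0.12*j + 0.08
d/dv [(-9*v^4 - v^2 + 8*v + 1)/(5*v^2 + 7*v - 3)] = (-90*v^5 - 189*v^4 + 108*v^3 - 47*v^2 - 4*v - 31)/(25*v^4 + 70*v^3 + 19*v^2 - 42*v + 9)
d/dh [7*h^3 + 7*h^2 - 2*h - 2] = 21*h^2 + 14*h - 2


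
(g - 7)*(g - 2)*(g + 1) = g^3 - 8*g^2 + 5*g + 14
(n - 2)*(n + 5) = n^2 + 3*n - 10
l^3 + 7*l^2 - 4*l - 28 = (l - 2)*(l + 2)*(l + 7)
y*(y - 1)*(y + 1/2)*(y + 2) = y^4 + 3*y^3/2 - 3*y^2/2 - y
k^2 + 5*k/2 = k*(k + 5/2)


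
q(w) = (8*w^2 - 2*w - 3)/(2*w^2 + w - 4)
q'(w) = (-4*w - 1)*(8*w^2 - 2*w - 3)/(2*w^2 + w - 4)^2 + (16*w - 2)/(2*w^2 + w - 4)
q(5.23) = 3.67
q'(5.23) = 0.02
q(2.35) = 3.88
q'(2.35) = -0.51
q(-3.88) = 5.63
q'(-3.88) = 0.80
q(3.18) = 3.69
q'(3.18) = -0.09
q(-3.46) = 6.05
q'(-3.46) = 1.23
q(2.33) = 3.89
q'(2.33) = -0.53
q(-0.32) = 0.37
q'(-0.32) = 1.70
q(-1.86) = 26.81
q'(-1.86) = 133.02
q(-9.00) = 4.45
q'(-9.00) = 0.07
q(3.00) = 3.71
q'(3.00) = -0.13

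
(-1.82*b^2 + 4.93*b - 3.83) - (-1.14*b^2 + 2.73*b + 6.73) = -0.68*b^2 + 2.2*b - 10.56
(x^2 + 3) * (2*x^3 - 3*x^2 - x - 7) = 2*x^5 - 3*x^4 + 5*x^3 - 16*x^2 - 3*x - 21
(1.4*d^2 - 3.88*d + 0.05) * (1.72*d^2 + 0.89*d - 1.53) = 2.408*d^4 - 5.4276*d^3 - 5.5092*d^2 + 5.9809*d - 0.0765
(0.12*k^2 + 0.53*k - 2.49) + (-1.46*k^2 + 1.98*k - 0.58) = -1.34*k^2 + 2.51*k - 3.07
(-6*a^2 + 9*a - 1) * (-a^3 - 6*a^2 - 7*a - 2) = 6*a^5 + 27*a^4 - 11*a^3 - 45*a^2 - 11*a + 2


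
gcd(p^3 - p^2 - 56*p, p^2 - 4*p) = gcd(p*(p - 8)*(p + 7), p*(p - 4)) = p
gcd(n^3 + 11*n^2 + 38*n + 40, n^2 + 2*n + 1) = 1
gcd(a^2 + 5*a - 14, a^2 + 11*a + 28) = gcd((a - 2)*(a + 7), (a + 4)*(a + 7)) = a + 7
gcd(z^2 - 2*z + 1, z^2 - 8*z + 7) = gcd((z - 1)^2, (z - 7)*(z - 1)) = z - 1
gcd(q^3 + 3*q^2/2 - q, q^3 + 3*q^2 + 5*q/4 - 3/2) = q^2 + 3*q/2 - 1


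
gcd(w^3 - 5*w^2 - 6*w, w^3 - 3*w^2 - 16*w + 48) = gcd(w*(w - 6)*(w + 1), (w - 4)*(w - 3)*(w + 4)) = 1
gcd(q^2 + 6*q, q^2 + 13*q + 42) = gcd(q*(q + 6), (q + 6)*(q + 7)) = q + 6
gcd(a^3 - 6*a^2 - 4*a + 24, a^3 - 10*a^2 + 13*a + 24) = 1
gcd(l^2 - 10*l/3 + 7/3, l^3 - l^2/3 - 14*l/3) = l - 7/3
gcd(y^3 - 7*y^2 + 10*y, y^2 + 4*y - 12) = y - 2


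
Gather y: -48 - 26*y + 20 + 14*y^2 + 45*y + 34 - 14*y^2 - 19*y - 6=0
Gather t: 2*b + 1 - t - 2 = 2*b - t - 1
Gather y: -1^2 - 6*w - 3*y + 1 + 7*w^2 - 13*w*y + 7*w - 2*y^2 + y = 7*w^2 + w - 2*y^2 + y*(-13*w - 2)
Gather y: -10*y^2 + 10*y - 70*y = -10*y^2 - 60*y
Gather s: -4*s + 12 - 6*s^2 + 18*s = -6*s^2 + 14*s + 12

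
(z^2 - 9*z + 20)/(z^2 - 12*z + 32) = (z - 5)/(z - 8)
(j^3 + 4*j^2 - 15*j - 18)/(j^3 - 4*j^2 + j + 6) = (j + 6)/(j - 2)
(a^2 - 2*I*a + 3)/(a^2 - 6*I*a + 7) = (a - 3*I)/(a - 7*I)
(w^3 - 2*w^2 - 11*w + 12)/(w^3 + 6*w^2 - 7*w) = (w^2 - w - 12)/(w*(w + 7))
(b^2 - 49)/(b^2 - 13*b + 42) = (b + 7)/(b - 6)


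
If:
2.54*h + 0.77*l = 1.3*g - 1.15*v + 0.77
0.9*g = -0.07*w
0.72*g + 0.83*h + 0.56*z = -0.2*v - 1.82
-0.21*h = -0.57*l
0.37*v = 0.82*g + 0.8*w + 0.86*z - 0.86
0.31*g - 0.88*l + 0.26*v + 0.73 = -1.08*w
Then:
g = -0.22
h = 4.03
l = 1.49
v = -9.49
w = 2.88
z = -5.55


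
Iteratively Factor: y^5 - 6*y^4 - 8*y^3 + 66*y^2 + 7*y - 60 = (y - 5)*(y^4 - y^3 - 13*y^2 + y + 12) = (y - 5)*(y - 1)*(y^3 - 13*y - 12) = (y - 5)*(y - 1)*(y + 3)*(y^2 - 3*y - 4) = (y - 5)*(y - 1)*(y + 1)*(y + 3)*(y - 4)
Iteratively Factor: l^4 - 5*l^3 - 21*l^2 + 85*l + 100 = (l - 5)*(l^3 - 21*l - 20) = (l - 5)*(l + 1)*(l^2 - l - 20) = (l - 5)*(l + 1)*(l + 4)*(l - 5)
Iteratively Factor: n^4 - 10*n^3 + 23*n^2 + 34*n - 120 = (n + 2)*(n^3 - 12*n^2 + 47*n - 60) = (n - 4)*(n + 2)*(n^2 - 8*n + 15) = (n - 5)*(n - 4)*(n + 2)*(n - 3)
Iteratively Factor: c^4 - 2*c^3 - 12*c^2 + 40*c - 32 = (c - 2)*(c^3 - 12*c + 16) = (c - 2)^2*(c^2 + 2*c - 8) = (c - 2)^3*(c + 4)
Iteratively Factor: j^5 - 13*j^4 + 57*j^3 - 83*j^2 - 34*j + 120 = (j + 1)*(j^4 - 14*j^3 + 71*j^2 - 154*j + 120) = (j - 2)*(j + 1)*(j^3 - 12*j^2 + 47*j - 60) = (j - 3)*(j - 2)*(j + 1)*(j^2 - 9*j + 20) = (j - 4)*(j - 3)*(j - 2)*(j + 1)*(j - 5)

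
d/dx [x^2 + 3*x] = 2*x + 3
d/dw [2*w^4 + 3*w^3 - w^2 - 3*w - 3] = 8*w^3 + 9*w^2 - 2*w - 3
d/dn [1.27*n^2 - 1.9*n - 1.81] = 2.54*n - 1.9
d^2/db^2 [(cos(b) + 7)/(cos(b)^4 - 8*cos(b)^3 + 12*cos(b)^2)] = 3*(-1592*(1 - cos(b)^2)^2/cos(b)^4 + 4*sin(b)^6/cos(b)^4 - 3*cos(b)^3 - 4*cos(b)^2 + 340*cos(b) + 2008/cos(b) - 2412/cos(b)^2 - 3488/cos(b)^3 + 3604/cos(b)^4)/((cos(b) - 6)^3*(cos(b) - 2)^3)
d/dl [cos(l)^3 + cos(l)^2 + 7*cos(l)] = (3*sin(l)^2 - 2*cos(l) - 10)*sin(l)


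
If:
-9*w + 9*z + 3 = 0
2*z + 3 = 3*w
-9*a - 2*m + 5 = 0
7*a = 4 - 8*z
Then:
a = -12/7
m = 143/14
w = 7/3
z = 2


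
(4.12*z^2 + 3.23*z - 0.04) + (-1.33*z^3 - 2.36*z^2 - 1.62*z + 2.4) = -1.33*z^3 + 1.76*z^2 + 1.61*z + 2.36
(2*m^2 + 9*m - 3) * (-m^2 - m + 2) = -2*m^4 - 11*m^3 - 2*m^2 + 21*m - 6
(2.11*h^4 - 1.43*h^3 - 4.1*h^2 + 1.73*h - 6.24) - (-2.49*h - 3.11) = 2.11*h^4 - 1.43*h^3 - 4.1*h^2 + 4.22*h - 3.13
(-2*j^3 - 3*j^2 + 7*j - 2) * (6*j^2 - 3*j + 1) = -12*j^5 - 12*j^4 + 49*j^3 - 36*j^2 + 13*j - 2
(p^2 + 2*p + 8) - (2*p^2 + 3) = -p^2 + 2*p + 5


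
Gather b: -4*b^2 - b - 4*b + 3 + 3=-4*b^2 - 5*b + 6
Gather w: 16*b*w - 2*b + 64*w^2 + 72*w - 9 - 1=-2*b + 64*w^2 + w*(16*b + 72) - 10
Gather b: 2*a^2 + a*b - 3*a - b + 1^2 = 2*a^2 - 3*a + b*(a - 1) + 1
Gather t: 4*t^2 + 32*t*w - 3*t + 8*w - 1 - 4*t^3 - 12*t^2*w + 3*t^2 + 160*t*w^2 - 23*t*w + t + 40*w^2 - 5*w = -4*t^3 + t^2*(7 - 12*w) + t*(160*w^2 + 9*w - 2) + 40*w^2 + 3*w - 1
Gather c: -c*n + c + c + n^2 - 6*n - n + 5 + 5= c*(2 - n) + n^2 - 7*n + 10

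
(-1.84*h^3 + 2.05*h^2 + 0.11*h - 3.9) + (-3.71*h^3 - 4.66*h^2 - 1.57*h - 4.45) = -5.55*h^3 - 2.61*h^2 - 1.46*h - 8.35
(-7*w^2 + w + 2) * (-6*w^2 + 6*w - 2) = 42*w^4 - 48*w^3 + 8*w^2 + 10*w - 4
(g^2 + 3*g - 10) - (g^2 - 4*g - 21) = 7*g + 11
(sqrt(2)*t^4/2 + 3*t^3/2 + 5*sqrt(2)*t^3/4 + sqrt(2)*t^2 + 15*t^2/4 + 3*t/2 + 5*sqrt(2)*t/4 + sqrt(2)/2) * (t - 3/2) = sqrt(2)*t^5/2 + sqrt(2)*t^4/2 + 3*t^4/2 - 7*sqrt(2)*t^3/8 + 3*t^3/2 - 33*t^2/8 - sqrt(2)*t^2/4 - 9*t/4 - 11*sqrt(2)*t/8 - 3*sqrt(2)/4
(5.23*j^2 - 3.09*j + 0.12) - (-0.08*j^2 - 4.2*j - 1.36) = 5.31*j^2 + 1.11*j + 1.48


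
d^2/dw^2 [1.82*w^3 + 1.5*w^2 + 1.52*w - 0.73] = 10.92*w + 3.0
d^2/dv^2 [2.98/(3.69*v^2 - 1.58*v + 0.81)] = (-81.151956*v^2 + 34.747992*v + 2.98*(7.38*v - 1.58)*(14.76*v - 3.16) - 17.813844)/(3.69*v^2 - 1.58*v + 0.81)^3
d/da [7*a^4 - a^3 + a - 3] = 28*a^3 - 3*a^2 + 1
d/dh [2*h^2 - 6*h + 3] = 4*h - 6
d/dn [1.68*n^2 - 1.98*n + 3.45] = 3.36*n - 1.98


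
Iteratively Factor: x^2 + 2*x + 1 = (x + 1)*(x + 1)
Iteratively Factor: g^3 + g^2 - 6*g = (g - 2)*(g^2 + 3*g) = g*(g - 2)*(g + 3)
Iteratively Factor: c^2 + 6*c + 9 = (c + 3)*(c + 3)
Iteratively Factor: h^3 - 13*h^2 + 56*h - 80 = (h - 4)*(h^2 - 9*h + 20) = (h - 4)^2*(h - 5)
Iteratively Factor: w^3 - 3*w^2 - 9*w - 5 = (w + 1)*(w^2 - 4*w - 5) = (w - 5)*(w + 1)*(w + 1)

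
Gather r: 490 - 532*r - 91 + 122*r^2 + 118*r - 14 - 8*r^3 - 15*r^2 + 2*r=-8*r^3 + 107*r^2 - 412*r + 385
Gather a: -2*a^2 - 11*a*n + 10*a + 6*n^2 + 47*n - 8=-2*a^2 + a*(10 - 11*n) + 6*n^2 + 47*n - 8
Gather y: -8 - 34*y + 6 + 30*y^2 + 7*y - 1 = 30*y^2 - 27*y - 3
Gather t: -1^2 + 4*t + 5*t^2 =5*t^2 + 4*t - 1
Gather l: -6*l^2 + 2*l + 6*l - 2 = -6*l^2 + 8*l - 2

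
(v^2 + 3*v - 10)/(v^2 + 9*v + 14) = (v^2 + 3*v - 10)/(v^2 + 9*v + 14)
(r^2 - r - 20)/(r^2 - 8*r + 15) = (r + 4)/(r - 3)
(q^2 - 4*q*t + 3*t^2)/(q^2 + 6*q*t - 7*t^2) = (q - 3*t)/(q + 7*t)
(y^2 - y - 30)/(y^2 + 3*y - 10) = (y - 6)/(y - 2)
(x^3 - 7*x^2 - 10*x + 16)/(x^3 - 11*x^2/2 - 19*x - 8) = 2*(x - 1)/(2*x + 1)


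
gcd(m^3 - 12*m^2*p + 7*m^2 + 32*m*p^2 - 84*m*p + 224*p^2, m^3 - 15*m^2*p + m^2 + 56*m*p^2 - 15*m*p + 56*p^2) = -m + 8*p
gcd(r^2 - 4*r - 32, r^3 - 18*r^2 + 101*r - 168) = r - 8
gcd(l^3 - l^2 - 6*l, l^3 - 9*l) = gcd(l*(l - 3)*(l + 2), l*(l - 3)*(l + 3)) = l^2 - 3*l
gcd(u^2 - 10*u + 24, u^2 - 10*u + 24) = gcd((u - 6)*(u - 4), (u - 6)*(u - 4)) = u^2 - 10*u + 24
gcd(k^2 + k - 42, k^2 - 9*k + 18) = k - 6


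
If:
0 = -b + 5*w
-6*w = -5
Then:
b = 25/6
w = 5/6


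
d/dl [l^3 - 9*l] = 3*l^2 - 9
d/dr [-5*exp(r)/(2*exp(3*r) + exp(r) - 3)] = 20*exp(4*r)/(2*exp(3*r) + exp(r) - 3)^2 + 15*exp(r)/(2*exp(3*r) + exp(r) - 3)^2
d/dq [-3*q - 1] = -3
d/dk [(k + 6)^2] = 2*k + 12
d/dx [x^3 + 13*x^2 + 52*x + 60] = 3*x^2 + 26*x + 52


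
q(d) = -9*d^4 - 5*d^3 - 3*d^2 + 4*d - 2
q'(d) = -36*d^3 - 15*d^2 - 6*d + 4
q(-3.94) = -1927.36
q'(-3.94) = 1996.65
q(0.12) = -1.57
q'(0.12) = 3.00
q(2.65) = -549.36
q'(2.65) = -787.18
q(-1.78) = -80.78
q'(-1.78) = 170.19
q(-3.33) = -970.63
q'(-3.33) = 1186.98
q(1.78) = -122.93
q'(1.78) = -257.24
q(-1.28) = -25.71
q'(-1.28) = 62.60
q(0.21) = -1.36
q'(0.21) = 1.75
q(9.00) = -62903.00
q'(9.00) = -27509.00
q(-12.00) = -178466.00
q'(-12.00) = 60124.00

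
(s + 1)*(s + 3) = s^2 + 4*s + 3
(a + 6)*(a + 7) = a^2 + 13*a + 42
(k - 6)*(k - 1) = k^2 - 7*k + 6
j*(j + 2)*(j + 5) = j^3 + 7*j^2 + 10*j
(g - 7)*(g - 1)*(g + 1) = g^3 - 7*g^2 - g + 7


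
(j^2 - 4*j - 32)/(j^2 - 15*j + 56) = (j + 4)/(j - 7)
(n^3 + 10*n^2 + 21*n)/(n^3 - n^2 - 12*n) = (n + 7)/(n - 4)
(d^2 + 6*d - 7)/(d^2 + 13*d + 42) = (d - 1)/(d + 6)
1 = 1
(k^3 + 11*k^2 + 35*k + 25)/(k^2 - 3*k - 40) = (k^2 + 6*k + 5)/(k - 8)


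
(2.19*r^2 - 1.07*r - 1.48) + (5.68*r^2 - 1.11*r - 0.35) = 7.87*r^2 - 2.18*r - 1.83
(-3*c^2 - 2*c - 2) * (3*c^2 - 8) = -9*c^4 - 6*c^3 + 18*c^2 + 16*c + 16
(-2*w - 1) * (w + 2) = -2*w^2 - 5*w - 2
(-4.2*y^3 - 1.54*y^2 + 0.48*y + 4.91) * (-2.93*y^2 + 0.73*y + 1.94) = 12.306*y^5 + 1.4462*y^4 - 10.6786*y^3 - 17.0235*y^2 + 4.5155*y + 9.5254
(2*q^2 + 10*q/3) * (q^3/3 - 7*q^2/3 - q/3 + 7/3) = 2*q^5/3 - 32*q^4/9 - 76*q^3/9 + 32*q^2/9 + 70*q/9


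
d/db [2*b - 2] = 2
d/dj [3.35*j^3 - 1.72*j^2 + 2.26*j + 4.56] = 10.05*j^2 - 3.44*j + 2.26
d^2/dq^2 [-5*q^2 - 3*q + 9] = -10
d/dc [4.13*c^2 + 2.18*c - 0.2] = 8.26*c + 2.18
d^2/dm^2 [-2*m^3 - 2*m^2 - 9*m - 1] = -12*m - 4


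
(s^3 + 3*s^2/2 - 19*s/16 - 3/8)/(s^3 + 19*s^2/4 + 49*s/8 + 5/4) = (4*s - 3)/(2*(2*s + 5))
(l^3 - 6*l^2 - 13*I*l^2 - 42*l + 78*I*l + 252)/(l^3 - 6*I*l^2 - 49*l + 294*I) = (l^2 - l*(6 + 7*I) + 42*I)/(l^2 - 49)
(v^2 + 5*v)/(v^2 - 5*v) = (v + 5)/(v - 5)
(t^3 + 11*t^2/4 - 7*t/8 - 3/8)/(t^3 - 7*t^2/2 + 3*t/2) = (4*t^2 + 13*t + 3)/(4*t*(t - 3))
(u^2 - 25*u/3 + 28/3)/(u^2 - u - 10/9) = 3*(-3*u^2 + 25*u - 28)/(-9*u^2 + 9*u + 10)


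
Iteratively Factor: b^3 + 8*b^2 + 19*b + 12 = (b + 4)*(b^2 + 4*b + 3) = (b + 1)*(b + 4)*(b + 3)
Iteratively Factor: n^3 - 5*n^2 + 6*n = (n - 3)*(n^2 - 2*n) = n*(n - 3)*(n - 2)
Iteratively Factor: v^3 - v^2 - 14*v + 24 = (v - 2)*(v^2 + v - 12) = (v - 2)*(v + 4)*(v - 3)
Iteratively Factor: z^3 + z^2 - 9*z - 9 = (z + 1)*(z^2 - 9) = (z - 3)*(z + 1)*(z + 3)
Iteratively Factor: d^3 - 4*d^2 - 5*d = (d + 1)*(d^2 - 5*d) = (d - 5)*(d + 1)*(d)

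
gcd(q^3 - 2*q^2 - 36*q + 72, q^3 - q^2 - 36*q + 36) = q^2 - 36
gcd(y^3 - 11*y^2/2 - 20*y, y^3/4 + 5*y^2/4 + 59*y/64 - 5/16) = 1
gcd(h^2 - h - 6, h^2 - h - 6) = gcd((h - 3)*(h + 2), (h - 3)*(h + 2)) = h^2 - h - 6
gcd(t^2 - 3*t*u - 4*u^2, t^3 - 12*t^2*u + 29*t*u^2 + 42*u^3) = t + u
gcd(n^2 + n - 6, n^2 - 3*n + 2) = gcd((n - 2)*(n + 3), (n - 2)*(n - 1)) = n - 2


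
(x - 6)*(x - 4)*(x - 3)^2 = x^4 - 16*x^3 + 93*x^2 - 234*x + 216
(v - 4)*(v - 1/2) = v^2 - 9*v/2 + 2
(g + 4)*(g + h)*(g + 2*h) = g^3 + 3*g^2*h + 4*g^2 + 2*g*h^2 + 12*g*h + 8*h^2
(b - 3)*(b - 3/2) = b^2 - 9*b/2 + 9/2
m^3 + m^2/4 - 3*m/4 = m*(m - 3/4)*(m + 1)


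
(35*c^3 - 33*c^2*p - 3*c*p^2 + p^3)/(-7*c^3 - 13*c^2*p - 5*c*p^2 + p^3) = (-5*c^2 + 4*c*p + p^2)/(c^2 + 2*c*p + p^2)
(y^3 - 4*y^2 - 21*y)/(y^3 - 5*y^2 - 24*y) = (y - 7)/(y - 8)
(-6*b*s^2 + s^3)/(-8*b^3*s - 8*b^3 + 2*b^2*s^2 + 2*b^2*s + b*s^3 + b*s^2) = s^2*(-6*b + s)/(b*(-8*b^2*s - 8*b^2 + 2*b*s^2 + 2*b*s + s^3 + s^2))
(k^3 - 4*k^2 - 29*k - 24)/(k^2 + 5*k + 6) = (k^2 - 7*k - 8)/(k + 2)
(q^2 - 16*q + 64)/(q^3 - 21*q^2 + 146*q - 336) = (q - 8)/(q^2 - 13*q + 42)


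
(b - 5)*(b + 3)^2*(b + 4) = b^4 + 5*b^3 - 17*b^2 - 129*b - 180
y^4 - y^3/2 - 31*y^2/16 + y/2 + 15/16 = (y - 5/4)*(y - 1)*(y + 3/4)*(y + 1)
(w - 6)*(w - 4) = w^2 - 10*w + 24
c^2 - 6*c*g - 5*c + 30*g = (c - 5)*(c - 6*g)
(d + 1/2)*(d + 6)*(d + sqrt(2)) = d^3 + sqrt(2)*d^2 + 13*d^2/2 + 3*d + 13*sqrt(2)*d/2 + 3*sqrt(2)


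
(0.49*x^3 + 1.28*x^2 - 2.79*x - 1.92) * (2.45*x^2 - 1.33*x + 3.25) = 1.2005*x^5 + 2.4843*x^4 - 6.9454*x^3 + 3.1667*x^2 - 6.5139*x - 6.24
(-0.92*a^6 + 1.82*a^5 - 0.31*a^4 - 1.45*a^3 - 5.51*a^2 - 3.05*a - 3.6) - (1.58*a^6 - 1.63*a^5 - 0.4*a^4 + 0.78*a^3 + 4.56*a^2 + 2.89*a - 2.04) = -2.5*a^6 + 3.45*a^5 + 0.09*a^4 - 2.23*a^3 - 10.07*a^2 - 5.94*a - 1.56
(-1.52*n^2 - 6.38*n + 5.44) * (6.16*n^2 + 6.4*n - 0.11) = -9.3632*n^4 - 49.0288*n^3 - 7.1544*n^2 + 35.5178*n - 0.5984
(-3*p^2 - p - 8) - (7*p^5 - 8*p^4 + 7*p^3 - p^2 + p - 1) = -7*p^5 + 8*p^4 - 7*p^3 - 2*p^2 - 2*p - 7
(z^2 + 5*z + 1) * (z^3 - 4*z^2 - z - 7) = z^5 + z^4 - 20*z^3 - 16*z^2 - 36*z - 7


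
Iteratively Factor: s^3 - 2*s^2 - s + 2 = (s - 2)*(s^2 - 1) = (s - 2)*(s + 1)*(s - 1)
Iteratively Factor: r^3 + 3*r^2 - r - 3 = (r - 1)*(r^2 + 4*r + 3) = (r - 1)*(r + 3)*(r + 1)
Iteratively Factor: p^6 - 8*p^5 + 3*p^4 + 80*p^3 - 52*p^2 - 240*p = (p - 5)*(p^5 - 3*p^4 - 12*p^3 + 20*p^2 + 48*p) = p*(p - 5)*(p^4 - 3*p^3 - 12*p^2 + 20*p + 48) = p*(p - 5)*(p - 4)*(p^3 + p^2 - 8*p - 12) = p*(p - 5)*(p - 4)*(p + 2)*(p^2 - p - 6) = p*(p - 5)*(p - 4)*(p + 2)^2*(p - 3)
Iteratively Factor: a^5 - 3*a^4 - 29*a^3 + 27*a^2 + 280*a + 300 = (a - 5)*(a^4 + 2*a^3 - 19*a^2 - 68*a - 60) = (a - 5)*(a + 3)*(a^3 - a^2 - 16*a - 20) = (a - 5)*(a + 2)*(a + 3)*(a^2 - 3*a - 10) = (a - 5)*(a + 2)^2*(a + 3)*(a - 5)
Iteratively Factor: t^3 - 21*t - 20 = (t + 4)*(t^2 - 4*t - 5) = (t + 1)*(t + 4)*(t - 5)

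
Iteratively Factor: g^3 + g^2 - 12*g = (g - 3)*(g^2 + 4*g) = (g - 3)*(g + 4)*(g)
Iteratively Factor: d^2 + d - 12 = (d + 4)*(d - 3)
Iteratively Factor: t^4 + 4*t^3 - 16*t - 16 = (t + 2)*(t^3 + 2*t^2 - 4*t - 8) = (t + 2)^2*(t^2 - 4) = (t - 2)*(t + 2)^2*(t + 2)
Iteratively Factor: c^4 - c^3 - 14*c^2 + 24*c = (c)*(c^3 - c^2 - 14*c + 24) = c*(c - 3)*(c^2 + 2*c - 8) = c*(c - 3)*(c + 4)*(c - 2)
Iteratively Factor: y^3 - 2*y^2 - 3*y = (y)*(y^2 - 2*y - 3) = y*(y + 1)*(y - 3)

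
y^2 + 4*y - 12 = (y - 2)*(y + 6)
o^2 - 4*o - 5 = (o - 5)*(o + 1)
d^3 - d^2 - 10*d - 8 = (d - 4)*(d + 1)*(d + 2)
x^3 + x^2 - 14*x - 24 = (x - 4)*(x + 2)*(x + 3)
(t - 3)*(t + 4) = t^2 + t - 12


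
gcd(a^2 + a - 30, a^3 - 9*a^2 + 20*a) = a - 5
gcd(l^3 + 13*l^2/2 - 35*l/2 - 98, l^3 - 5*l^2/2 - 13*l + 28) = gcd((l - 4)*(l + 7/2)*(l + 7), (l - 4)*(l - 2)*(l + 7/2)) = l^2 - l/2 - 14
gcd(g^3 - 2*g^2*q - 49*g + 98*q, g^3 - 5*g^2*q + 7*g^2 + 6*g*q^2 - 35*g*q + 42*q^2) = -g^2 + 2*g*q - 7*g + 14*q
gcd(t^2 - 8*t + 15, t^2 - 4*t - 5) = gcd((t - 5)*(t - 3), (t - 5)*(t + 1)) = t - 5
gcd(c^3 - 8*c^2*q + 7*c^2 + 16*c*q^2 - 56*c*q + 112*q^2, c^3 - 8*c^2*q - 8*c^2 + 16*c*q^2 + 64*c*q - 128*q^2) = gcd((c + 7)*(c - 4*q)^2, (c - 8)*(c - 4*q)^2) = c^2 - 8*c*q + 16*q^2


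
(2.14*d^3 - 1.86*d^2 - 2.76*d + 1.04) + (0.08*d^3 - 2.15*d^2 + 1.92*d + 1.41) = 2.22*d^3 - 4.01*d^2 - 0.84*d + 2.45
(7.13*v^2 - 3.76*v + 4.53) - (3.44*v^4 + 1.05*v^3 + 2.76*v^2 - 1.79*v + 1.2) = -3.44*v^4 - 1.05*v^3 + 4.37*v^2 - 1.97*v + 3.33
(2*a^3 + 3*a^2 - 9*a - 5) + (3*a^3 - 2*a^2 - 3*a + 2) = 5*a^3 + a^2 - 12*a - 3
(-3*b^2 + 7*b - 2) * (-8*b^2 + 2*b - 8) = 24*b^4 - 62*b^3 + 54*b^2 - 60*b + 16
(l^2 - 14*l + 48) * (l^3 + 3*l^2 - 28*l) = l^5 - 11*l^4 - 22*l^3 + 536*l^2 - 1344*l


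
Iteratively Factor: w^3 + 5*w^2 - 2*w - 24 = (w + 4)*(w^2 + w - 6) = (w - 2)*(w + 4)*(w + 3)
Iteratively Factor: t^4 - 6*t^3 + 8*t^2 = (t - 2)*(t^3 - 4*t^2) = t*(t - 2)*(t^2 - 4*t) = t*(t - 4)*(t - 2)*(t)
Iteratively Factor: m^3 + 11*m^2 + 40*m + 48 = (m + 3)*(m^2 + 8*m + 16) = (m + 3)*(m + 4)*(m + 4)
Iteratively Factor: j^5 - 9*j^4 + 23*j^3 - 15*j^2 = (j - 3)*(j^4 - 6*j^3 + 5*j^2) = j*(j - 3)*(j^3 - 6*j^2 + 5*j) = j^2*(j - 3)*(j^2 - 6*j + 5) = j^2*(j - 5)*(j - 3)*(j - 1)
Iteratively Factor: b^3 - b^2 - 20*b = (b + 4)*(b^2 - 5*b) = (b - 5)*(b + 4)*(b)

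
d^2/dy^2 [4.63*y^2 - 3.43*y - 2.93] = 9.26000000000000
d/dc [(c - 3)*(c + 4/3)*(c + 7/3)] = 3*c^2 + 4*c/3 - 71/9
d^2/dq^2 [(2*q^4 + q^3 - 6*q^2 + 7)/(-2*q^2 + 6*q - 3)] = 2*(-8*q^6 + 72*q^5 - 252*q^4 + 330*q^3 - 246*q^2 + 225*q - 156)/(8*q^6 - 72*q^5 + 252*q^4 - 432*q^3 + 378*q^2 - 162*q + 27)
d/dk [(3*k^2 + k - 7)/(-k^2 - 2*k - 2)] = (-5*k^2 - 26*k - 16)/(k^4 + 4*k^3 + 8*k^2 + 8*k + 4)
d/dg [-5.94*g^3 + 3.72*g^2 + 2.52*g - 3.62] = -17.82*g^2 + 7.44*g + 2.52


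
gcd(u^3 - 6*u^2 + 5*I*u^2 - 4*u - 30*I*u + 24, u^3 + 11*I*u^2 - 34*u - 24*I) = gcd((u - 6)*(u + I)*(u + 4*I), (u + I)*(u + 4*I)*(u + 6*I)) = u^2 + 5*I*u - 4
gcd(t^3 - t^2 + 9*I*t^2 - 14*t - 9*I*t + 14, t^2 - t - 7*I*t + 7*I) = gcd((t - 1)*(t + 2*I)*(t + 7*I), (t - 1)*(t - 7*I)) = t - 1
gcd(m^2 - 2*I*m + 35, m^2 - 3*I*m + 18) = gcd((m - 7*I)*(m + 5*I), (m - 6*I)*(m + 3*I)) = 1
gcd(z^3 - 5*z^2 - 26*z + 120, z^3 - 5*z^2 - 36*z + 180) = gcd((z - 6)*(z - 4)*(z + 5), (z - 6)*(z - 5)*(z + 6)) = z - 6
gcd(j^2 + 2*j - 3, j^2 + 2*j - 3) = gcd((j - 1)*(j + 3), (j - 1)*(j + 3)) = j^2 + 2*j - 3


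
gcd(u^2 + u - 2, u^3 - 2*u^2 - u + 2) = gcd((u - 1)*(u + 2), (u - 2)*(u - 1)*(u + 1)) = u - 1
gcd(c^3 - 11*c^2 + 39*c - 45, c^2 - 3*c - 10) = c - 5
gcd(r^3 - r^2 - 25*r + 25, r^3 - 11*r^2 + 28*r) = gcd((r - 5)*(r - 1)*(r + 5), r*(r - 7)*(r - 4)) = 1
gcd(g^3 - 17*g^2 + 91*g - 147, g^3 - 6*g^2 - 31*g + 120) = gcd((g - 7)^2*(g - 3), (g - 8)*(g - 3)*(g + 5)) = g - 3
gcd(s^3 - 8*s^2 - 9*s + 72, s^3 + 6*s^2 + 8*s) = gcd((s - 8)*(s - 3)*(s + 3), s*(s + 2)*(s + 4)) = 1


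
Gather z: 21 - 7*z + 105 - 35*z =126 - 42*z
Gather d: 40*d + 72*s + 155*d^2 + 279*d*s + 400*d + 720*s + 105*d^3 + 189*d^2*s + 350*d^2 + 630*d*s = 105*d^3 + d^2*(189*s + 505) + d*(909*s + 440) + 792*s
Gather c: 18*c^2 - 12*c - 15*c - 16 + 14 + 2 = 18*c^2 - 27*c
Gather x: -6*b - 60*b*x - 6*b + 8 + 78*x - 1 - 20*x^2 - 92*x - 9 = -12*b - 20*x^2 + x*(-60*b - 14) - 2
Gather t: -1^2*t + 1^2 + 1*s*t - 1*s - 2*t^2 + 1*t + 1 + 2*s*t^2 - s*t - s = -2*s + t^2*(2*s - 2) + 2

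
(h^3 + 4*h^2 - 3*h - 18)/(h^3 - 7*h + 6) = (h + 3)/(h - 1)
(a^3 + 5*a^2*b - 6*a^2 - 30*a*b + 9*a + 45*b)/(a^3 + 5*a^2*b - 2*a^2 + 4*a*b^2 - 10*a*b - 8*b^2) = (a^3 + 5*a^2*b - 6*a^2 - 30*a*b + 9*a + 45*b)/(a^3 + 5*a^2*b - 2*a^2 + 4*a*b^2 - 10*a*b - 8*b^2)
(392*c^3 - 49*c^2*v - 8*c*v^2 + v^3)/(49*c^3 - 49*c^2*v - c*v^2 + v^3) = (-8*c + v)/(-c + v)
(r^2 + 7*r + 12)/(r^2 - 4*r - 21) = (r + 4)/(r - 7)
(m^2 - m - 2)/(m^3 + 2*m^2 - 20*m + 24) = (m + 1)/(m^2 + 4*m - 12)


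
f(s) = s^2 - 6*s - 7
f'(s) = 2*s - 6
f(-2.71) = 16.60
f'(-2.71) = -11.42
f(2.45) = -15.70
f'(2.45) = -1.10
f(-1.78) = 6.85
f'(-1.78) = -9.56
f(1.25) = -12.94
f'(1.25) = -3.50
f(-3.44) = 25.47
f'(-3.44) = -12.88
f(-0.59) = -3.11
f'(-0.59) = -7.18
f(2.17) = -15.31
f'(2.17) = -1.66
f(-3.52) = 26.51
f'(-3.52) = -13.04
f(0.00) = -7.00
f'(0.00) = -6.00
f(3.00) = -16.00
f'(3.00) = 0.00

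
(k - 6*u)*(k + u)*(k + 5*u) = k^3 - 31*k*u^2 - 30*u^3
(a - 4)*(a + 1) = a^2 - 3*a - 4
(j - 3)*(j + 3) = j^2 - 9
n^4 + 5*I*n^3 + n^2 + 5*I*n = n*(n - I)*(n + I)*(n + 5*I)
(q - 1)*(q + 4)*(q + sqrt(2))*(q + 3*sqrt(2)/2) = q^4 + 3*q^3 + 5*sqrt(2)*q^3/2 - q^2 + 15*sqrt(2)*q^2/2 - 10*sqrt(2)*q + 9*q - 12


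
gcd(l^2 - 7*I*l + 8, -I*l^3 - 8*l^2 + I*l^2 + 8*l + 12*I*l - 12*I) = 1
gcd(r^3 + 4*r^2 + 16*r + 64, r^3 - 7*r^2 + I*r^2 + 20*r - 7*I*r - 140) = r - 4*I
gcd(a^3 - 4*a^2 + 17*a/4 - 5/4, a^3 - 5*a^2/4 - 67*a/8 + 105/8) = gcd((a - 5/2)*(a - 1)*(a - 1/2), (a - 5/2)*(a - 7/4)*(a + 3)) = a - 5/2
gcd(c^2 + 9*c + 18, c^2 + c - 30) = c + 6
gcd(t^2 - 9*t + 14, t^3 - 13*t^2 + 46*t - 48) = t - 2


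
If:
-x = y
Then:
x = -y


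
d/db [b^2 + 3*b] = 2*b + 3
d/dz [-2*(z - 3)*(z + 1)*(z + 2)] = 14 - 6*z^2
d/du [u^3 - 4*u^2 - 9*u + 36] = 3*u^2 - 8*u - 9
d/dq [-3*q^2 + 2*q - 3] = 2 - 6*q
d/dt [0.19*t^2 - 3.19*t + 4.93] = 0.38*t - 3.19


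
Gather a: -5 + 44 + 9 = 48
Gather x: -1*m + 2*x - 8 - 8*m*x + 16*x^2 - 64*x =-m + 16*x^2 + x*(-8*m - 62) - 8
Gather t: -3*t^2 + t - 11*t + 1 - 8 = -3*t^2 - 10*t - 7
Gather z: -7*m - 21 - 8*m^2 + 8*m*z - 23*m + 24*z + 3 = -8*m^2 - 30*m + z*(8*m + 24) - 18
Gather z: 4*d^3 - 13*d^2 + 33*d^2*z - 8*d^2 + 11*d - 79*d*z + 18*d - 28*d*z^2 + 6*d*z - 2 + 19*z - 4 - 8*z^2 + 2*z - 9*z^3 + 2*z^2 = 4*d^3 - 21*d^2 + 29*d - 9*z^3 + z^2*(-28*d - 6) + z*(33*d^2 - 73*d + 21) - 6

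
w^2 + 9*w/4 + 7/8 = (w + 1/2)*(w + 7/4)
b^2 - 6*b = b*(b - 6)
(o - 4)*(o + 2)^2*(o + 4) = o^4 + 4*o^3 - 12*o^2 - 64*o - 64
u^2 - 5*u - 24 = (u - 8)*(u + 3)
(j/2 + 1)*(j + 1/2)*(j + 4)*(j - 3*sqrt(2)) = j^4/2 - 3*sqrt(2)*j^3/2 + 13*j^3/4 - 39*sqrt(2)*j^2/4 + 11*j^2/2 - 33*sqrt(2)*j/2 + 2*j - 6*sqrt(2)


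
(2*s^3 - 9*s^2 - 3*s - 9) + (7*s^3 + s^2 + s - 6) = 9*s^3 - 8*s^2 - 2*s - 15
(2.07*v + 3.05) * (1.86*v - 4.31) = 3.8502*v^2 - 3.2487*v - 13.1455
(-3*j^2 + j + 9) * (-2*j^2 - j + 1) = 6*j^4 + j^3 - 22*j^2 - 8*j + 9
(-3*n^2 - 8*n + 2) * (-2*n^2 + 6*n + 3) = 6*n^4 - 2*n^3 - 61*n^2 - 12*n + 6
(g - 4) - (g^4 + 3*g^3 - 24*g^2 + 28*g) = -g^4 - 3*g^3 + 24*g^2 - 27*g - 4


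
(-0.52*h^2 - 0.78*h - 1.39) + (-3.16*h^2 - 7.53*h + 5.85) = -3.68*h^2 - 8.31*h + 4.46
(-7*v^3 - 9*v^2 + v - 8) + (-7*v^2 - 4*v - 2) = -7*v^3 - 16*v^2 - 3*v - 10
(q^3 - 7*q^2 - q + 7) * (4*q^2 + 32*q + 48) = 4*q^5 + 4*q^4 - 180*q^3 - 340*q^2 + 176*q + 336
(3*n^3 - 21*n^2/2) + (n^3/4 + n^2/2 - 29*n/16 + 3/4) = 13*n^3/4 - 10*n^2 - 29*n/16 + 3/4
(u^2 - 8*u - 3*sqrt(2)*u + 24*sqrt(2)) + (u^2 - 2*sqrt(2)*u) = 2*u^2 - 8*u - 5*sqrt(2)*u + 24*sqrt(2)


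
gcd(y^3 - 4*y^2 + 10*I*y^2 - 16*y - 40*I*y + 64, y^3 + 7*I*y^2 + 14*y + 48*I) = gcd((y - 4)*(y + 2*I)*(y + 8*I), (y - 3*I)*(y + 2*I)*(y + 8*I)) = y^2 + 10*I*y - 16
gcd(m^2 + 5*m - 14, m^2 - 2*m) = m - 2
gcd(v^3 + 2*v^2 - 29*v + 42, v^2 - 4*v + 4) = v - 2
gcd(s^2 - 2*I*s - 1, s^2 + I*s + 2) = s - I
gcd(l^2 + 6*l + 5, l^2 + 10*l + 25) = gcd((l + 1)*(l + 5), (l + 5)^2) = l + 5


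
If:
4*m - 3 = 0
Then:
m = 3/4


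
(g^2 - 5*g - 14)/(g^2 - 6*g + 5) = (g^2 - 5*g - 14)/(g^2 - 6*g + 5)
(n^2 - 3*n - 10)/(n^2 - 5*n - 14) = (n - 5)/(n - 7)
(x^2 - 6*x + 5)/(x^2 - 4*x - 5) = (x - 1)/(x + 1)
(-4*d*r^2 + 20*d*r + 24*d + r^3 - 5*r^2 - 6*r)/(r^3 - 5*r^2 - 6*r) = (-4*d + r)/r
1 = 1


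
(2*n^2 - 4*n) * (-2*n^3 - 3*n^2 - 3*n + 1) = -4*n^5 + 2*n^4 + 6*n^3 + 14*n^2 - 4*n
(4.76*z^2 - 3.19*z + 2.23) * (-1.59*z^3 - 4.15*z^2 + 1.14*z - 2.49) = -7.5684*z^5 - 14.6819*z^4 + 15.1192*z^3 - 24.7435*z^2 + 10.4853*z - 5.5527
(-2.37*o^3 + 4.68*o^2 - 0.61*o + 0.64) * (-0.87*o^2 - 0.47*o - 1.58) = 2.0619*o^5 - 2.9577*o^4 + 2.0757*o^3 - 7.6645*o^2 + 0.663*o - 1.0112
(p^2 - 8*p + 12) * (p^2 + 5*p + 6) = p^4 - 3*p^3 - 22*p^2 + 12*p + 72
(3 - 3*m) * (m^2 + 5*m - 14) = -3*m^3 - 12*m^2 + 57*m - 42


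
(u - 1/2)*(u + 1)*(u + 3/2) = u^3 + 2*u^2 + u/4 - 3/4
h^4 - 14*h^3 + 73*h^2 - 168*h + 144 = (h - 4)^2*(h - 3)^2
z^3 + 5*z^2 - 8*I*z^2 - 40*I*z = z*(z + 5)*(z - 8*I)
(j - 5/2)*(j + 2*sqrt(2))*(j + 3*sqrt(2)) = j^3 - 5*j^2/2 + 5*sqrt(2)*j^2 - 25*sqrt(2)*j/2 + 12*j - 30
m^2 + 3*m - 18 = (m - 3)*(m + 6)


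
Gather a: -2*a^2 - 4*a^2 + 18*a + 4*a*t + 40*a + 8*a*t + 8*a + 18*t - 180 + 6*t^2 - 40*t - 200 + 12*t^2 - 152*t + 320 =-6*a^2 + a*(12*t + 66) + 18*t^2 - 174*t - 60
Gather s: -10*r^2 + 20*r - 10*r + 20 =-10*r^2 + 10*r + 20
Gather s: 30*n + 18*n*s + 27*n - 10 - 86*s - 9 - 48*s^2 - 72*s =57*n - 48*s^2 + s*(18*n - 158) - 19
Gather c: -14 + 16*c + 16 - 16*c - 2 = 0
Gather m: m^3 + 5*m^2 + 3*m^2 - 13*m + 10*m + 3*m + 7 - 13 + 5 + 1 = m^3 + 8*m^2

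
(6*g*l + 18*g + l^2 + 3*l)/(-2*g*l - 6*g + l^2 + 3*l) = (-6*g - l)/(2*g - l)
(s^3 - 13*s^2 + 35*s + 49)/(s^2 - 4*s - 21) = (s^2 - 6*s - 7)/(s + 3)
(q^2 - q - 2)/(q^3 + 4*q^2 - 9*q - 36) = (q^2 - q - 2)/(q^3 + 4*q^2 - 9*q - 36)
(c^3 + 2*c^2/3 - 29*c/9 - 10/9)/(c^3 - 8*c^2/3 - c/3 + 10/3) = (c^2 + 7*c/3 + 2/3)/(c^2 - c - 2)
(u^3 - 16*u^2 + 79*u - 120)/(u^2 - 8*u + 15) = u - 8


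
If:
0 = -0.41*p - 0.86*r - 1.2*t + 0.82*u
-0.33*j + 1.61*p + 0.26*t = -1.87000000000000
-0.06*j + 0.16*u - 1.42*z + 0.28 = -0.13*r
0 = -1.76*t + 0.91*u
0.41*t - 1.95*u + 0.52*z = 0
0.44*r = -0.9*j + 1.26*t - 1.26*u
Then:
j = -0.35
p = -1.24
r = 0.61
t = 0.04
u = 0.08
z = 0.28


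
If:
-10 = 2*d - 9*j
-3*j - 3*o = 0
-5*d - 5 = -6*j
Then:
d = 5/11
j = 40/33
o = -40/33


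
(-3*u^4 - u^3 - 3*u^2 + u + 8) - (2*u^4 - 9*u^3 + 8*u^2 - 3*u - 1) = -5*u^4 + 8*u^3 - 11*u^2 + 4*u + 9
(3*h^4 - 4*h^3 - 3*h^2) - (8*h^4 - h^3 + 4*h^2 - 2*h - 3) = -5*h^4 - 3*h^3 - 7*h^2 + 2*h + 3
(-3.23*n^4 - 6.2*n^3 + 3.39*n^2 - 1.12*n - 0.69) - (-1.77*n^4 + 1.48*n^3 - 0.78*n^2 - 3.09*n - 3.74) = -1.46*n^4 - 7.68*n^3 + 4.17*n^2 + 1.97*n + 3.05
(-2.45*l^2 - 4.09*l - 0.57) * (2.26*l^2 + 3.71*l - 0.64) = -5.537*l^4 - 18.3329*l^3 - 14.8941*l^2 + 0.5029*l + 0.3648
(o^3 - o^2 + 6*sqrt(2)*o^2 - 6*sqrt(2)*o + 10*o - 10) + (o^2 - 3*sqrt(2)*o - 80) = o^3 + 6*sqrt(2)*o^2 - 9*sqrt(2)*o + 10*o - 90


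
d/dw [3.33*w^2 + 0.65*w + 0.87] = 6.66*w + 0.65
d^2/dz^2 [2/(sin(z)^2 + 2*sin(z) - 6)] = 4*(-2*sin(z)^4 - 3*sin(z)^3 - 11*sin(z)^2 + 10)/(sin(z)^2 + 2*sin(z) - 6)^3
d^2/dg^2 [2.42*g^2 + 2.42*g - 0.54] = 4.84000000000000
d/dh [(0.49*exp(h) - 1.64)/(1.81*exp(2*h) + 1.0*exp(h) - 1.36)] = (-0.8869*exp(2*h) + 5.9368*exp(h) + 0.9736)*exp(h)/(3.2761*exp(4*h) + 3.62*exp(3*h) - 3.9232*exp(2*h) - 2.72*exp(h) + 1.8496)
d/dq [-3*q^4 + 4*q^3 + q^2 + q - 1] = -12*q^3 + 12*q^2 + 2*q + 1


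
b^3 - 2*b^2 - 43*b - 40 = (b - 8)*(b + 1)*(b + 5)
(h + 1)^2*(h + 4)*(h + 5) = h^4 + 11*h^3 + 39*h^2 + 49*h + 20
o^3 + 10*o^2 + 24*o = o*(o + 4)*(o + 6)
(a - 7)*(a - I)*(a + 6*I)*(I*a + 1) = I*a^4 - 4*a^3 - 7*I*a^3 + 28*a^2 + 11*I*a^2 + 6*a - 77*I*a - 42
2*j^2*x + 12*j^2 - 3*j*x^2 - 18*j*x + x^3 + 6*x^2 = (-2*j + x)*(-j + x)*(x + 6)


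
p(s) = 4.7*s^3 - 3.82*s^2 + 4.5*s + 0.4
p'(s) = 14.1*s^2 - 7.64*s + 4.5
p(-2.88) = -156.52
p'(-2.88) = 143.45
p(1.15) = 7.67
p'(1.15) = 14.36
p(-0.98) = -12.10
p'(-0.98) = 25.53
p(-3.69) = -304.36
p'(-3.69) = 224.68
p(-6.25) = -1324.40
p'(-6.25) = 603.03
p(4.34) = 332.19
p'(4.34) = 236.92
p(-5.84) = -1092.29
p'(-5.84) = 530.01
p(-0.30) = -1.42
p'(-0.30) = 8.06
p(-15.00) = -16789.10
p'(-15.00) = 3291.60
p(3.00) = 106.42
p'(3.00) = 108.48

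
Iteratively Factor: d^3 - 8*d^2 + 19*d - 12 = (d - 1)*(d^2 - 7*d + 12) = (d - 4)*(d - 1)*(d - 3)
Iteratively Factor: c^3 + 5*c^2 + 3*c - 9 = (c + 3)*(c^2 + 2*c - 3) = (c - 1)*(c + 3)*(c + 3)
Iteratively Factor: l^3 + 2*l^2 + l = (l + 1)*(l^2 + l) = l*(l + 1)*(l + 1)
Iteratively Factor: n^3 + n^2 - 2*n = (n)*(n^2 + n - 2) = n*(n - 1)*(n + 2)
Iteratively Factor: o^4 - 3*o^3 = (o - 3)*(o^3) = o*(o - 3)*(o^2) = o^2*(o - 3)*(o)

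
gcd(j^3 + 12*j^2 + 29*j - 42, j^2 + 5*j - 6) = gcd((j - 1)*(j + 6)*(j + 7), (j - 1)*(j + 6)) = j^2 + 5*j - 6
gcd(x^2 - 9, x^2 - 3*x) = x - 3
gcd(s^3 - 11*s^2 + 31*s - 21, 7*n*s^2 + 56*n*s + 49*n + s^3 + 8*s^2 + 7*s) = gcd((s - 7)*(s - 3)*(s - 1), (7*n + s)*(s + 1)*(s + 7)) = 1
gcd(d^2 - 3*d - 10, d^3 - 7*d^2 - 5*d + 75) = d - 5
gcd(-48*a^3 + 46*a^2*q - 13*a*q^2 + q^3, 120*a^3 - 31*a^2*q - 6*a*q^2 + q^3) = 24*a^2 - 11*a*q + q^2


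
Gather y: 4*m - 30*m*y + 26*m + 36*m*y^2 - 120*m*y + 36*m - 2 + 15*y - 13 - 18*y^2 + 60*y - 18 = 66*m + y^2*(36*m - 18) + y*(75 - 150*m) - 33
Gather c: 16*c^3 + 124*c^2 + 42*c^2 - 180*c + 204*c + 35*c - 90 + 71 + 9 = 16*c^3 + 166*c^2 + 59*c - 10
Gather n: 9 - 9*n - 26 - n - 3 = -10*n - 20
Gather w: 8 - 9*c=8 - 9*c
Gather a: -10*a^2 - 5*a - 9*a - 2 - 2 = -10*a^2 - 14*a - 4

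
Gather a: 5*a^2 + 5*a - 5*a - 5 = 5*a^2 - 5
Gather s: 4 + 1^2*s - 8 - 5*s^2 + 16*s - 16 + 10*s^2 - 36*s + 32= 5*s^2 - 19*s + 12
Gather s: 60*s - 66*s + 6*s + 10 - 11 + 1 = 0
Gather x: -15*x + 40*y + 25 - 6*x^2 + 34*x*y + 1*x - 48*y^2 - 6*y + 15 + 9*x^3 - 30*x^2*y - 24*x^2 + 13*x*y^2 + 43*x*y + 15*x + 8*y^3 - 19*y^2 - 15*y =9*x^3 + x^2*(-30*y - 30) + x*(13*y^2 + 77*y + 1) + 8*y^3 - 67*y^2 + 19*y + 40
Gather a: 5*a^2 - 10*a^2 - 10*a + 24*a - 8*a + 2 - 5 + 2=-5*a^2 + 6*a - 1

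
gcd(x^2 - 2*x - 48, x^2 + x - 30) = x + 6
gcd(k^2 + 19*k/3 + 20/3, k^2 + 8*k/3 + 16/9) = k + 4/3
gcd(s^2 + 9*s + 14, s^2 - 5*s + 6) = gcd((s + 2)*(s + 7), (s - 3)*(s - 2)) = 1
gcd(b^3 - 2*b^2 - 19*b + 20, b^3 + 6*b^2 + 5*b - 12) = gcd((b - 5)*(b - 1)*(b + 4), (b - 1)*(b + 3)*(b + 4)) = b^2 + 3*b - 4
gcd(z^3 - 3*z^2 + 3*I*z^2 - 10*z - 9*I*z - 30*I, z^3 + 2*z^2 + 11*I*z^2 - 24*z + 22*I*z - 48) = z^2 + z*(2 + 3*I) + 6*I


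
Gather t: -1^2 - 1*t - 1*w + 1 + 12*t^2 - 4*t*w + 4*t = 12*t^2 + t*(3 - 4*w) - w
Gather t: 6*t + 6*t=12*t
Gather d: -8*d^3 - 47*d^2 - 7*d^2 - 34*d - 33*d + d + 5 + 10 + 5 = -8*d^3 - 54*d^2 - 66*d + 20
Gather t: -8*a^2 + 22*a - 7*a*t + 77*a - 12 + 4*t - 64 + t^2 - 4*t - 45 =-8*a^2 - 7*a*t + 99*a + t^2 - 121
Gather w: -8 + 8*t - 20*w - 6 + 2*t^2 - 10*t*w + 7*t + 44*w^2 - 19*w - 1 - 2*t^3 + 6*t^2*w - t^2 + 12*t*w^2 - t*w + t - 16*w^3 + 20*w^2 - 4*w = -2*t^3 + t^2 + 16*t - 16*w^3 + w^2*(12*t + 64) + w*(6*t^2 - 11*t - 43) - 15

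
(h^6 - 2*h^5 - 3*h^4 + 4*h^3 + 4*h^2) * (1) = h^6 - 2*h^5 - 3*h^4 + 4*h^3 + 4*h^2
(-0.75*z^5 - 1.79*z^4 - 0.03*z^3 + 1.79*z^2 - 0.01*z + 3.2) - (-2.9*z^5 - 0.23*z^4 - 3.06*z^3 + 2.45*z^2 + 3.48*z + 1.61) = 2.15*z^5 - 1.56*z^4 + 3.03*z^3 - 0.66*z^2 - 3.49*z + 1.59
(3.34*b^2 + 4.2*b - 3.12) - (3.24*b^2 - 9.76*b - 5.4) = 0.0999999999999996*b^2 + 13.96*b + 2.28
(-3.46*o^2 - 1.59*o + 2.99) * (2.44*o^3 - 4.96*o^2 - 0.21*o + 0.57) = -8.4424*o^5 + 13.282*o^4 + 15.9086*o^3 - 16.4687*o^2 - 1.5342*o + 1.7043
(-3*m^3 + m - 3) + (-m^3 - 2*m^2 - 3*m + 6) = -4*m^3 - 2*m^2 - 2*m + 3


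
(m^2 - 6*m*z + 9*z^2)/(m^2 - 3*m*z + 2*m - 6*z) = (m - 3*z)/(m + 2)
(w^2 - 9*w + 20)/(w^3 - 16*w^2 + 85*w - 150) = (w - 4)/(w^2 - 11*w + 30)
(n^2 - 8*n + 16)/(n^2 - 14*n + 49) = (n^2 - 8*n + 16)/(n^2 - 14*n + 49)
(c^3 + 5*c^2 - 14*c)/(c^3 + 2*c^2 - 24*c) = (c^2 + 5*c - 14)/(c^2 + 2*c - 24)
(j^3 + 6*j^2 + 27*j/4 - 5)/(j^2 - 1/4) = (2*j^2 + 13*j + 20)/(2*j + 1)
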